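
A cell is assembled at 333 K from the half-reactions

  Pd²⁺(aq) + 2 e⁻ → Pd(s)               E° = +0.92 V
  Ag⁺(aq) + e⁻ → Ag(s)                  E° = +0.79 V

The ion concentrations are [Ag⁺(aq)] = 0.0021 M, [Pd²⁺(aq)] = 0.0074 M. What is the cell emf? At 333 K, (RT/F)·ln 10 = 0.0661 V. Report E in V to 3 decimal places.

+0.237 V

The Pd²⁺/Pd couple has the more positive E°, so it is the cathode; Ag⁺/Ag is the anode.
E°cell = E°cat − E°an = +0.92 − (+0.79) = +0.13 V; n = 2.
The balanced reaction is Pd²⁺(aq) + 2 Ag(s) → Pd(s) + 2 Ag⁺(aq), so Q = [Ag⁺(aq)]^2 / [Pd²⁺(aq)] = 0.000596 and log Q = −3.225.
Applying E = E° − (RT ln10/nF)·log Q gives +0.13 − (0.0661/2)(−3.225) = +0.237 V.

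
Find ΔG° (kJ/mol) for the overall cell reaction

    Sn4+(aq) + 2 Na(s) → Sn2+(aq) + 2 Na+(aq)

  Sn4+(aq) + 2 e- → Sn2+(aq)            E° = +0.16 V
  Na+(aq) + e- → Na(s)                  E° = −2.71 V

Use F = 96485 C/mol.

In the reaction as written Sn4+(aq) is reduced, so the Sn⁴⁺/Sn²⁺ couple is the cathode and Na⁺/Na is the anode.
E°cell = +0.16 − (−2.71) = +2.87 V; balancing electrons gives n = 2.
ΔG° = −nFE°cell = −(2)(96485)(+2.87) J/mol = −554 kJ/mol.

−554 kJ/mol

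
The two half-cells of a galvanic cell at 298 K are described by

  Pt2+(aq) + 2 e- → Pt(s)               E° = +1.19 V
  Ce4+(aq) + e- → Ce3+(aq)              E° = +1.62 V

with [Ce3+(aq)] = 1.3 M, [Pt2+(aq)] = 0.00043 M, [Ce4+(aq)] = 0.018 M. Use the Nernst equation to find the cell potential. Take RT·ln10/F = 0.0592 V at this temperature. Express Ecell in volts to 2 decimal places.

Ce⁴⁺/Ce³⁺ is reduced (cathode, E° = +1.62 V) and Pt²⁺/Pt is oxidized (anode).
E°cell = +1.62 − (+1.19) = +0.43 V, with n = 2 electrons transferred.
The balanced reaction is 2 Ce4+(aq) + Pt(s) → 2 Ce3+(aq) + Pt2+(aq), so Q = ([Ce3+(aq)]^2·[Pt2+(aq)]) / [Ce4+(aq)]^2 = 2.24 and log Q = 0.351.
Applying E = E° − (RT ln10/nF)·log Q gives +0.43 − (0.0592/2)(0.351) = +0.42 V.

+0.42 V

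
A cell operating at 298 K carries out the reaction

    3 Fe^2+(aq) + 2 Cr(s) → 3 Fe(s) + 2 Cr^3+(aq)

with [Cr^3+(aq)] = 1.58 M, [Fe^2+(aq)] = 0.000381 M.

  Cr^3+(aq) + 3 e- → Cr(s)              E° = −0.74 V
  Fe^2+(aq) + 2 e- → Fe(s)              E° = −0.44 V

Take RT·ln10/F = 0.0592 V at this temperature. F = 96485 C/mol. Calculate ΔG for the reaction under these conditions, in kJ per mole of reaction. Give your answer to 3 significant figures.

With Fe²⁺/Fe reduced at the cathode, E°cell = −0.44 − (−0.74) = +0.30 V and n = 6.
Q = [Cr^3+(aq)]^2 / [Fe^2+(aq)]^3 = 4.51×10^10, so log Q = 10.655 and E = +0.30 − (0.0592/6)(10.655) = +0.1949 V.
Then ΔG = −nFE = −6 × 96485 × +0.1949 J/mol = −113 kJ/mol.

−113 kJ/mol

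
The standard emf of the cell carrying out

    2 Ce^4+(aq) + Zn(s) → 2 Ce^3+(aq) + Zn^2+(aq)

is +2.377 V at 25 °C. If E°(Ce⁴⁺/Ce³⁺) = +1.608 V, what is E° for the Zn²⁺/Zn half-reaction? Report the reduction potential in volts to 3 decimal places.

In the reaction as written the Ce⁴⁺/Ce³⁺ couple is reduced (cathode) and Zn²⁺/Zn is oxidized (anode), so E°cell = E°(Ce⁴⁺/Ce³⁺) − E°(Zn²⁺/Zn).
E°(Zn²⁺/Zn) = E°(cathode) − E°cell = +1.608 − (+2.377) = −0.769 V.

−0.769 V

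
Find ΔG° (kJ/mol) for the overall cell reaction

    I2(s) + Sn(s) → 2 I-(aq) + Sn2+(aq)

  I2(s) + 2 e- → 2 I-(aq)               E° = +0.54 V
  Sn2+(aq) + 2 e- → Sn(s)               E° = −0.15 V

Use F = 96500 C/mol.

−133 kJ/mol

In the reaction as written I2(s) is reduced, so the I₂/I⁻ couple is the cathode and Sn²⁺/Sn is the anode.
E°cell = +0.54 − (−0.15) = +0.69 V; balancing electrons gives n = 2.
ΔG° = −nFE°cell = −(2)(96500)(+0.69) J/mol = −133 kJ/mol.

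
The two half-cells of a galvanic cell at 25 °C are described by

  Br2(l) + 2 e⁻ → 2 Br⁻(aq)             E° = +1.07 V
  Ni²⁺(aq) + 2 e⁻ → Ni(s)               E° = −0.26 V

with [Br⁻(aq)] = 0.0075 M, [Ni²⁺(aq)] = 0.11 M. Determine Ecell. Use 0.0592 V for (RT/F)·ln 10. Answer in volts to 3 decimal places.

The Br₂/Br⁻ couple has the more positive E°, so it is the cathode; Ni²⁺/Ni is the anode.
The standard potential is +1.07 − (−0.26) = +1.33 V and the balanced reaction transfers n = 2 electrons.
The balanced reaction is Br2(l) + Ni(s) → 2 Br⁻(aq) + Ni²⁺(aq), so Q = [Br⁻(aq)]^2·[Ni²⁺(aq)] = 6.19×10^−6 and log Q = −5.208.
By the Nernst equation, E = +1.33 − (0.0592/2)·(−5.208) = +1.484 V.

+1.484 V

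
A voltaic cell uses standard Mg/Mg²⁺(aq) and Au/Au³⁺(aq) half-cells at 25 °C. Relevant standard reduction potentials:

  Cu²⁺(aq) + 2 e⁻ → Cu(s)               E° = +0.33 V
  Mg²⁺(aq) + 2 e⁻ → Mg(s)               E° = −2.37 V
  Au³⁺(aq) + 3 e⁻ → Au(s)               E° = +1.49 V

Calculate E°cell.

The Au³⁺/Au couple has the higher E°, so Au ion is reduced (cathode) and Mg is oxidized (anode).
E°cell = E°(cathode) − E°(anode) = +1.49 − (−2.37) = +3.86 V.

+3.86 V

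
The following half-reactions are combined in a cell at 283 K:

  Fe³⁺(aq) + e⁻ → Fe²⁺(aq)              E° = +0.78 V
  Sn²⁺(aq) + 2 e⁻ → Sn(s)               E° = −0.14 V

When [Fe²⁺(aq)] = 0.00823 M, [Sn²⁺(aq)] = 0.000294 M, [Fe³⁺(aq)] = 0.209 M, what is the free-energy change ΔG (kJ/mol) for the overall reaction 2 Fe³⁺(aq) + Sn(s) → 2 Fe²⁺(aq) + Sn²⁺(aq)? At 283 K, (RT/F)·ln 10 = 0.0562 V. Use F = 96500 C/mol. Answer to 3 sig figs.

−212 kJ/mol

The standard cell potential is +0.78 − (−0.14) = +0.92 V, with n = 2 electrons in the balanced equation.
Here Q = ([Fe²⁺(aq)]^2·[Sn²⁺(aq)]) / [Fe³⁺(aq)]^2 = 4.56×10^−7 (log Q = −6.341), giving E = +0.92 − (0.0562/2)·(−6.341) = +1.0982 V.
Finally ΔG = −nFE = −(2)(96500 C/mol)(+1.0982 V) = −212 kJ/mol.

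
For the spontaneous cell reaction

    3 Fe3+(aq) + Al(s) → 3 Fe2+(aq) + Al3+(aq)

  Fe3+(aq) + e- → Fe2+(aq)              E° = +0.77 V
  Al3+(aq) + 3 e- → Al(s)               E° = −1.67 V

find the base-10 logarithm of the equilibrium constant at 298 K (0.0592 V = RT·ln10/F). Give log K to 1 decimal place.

log K = 123.6

The Fe³⁺/Fe²⁺ couple is reduced (cathode); E°cell = +0.77 − (−1.67) = +2.44 V with n = 3.
At equilibrium E = 0, so log K = nE°cell / 0.0592 = (3)(+2.44) / 0.0592 = 123.6.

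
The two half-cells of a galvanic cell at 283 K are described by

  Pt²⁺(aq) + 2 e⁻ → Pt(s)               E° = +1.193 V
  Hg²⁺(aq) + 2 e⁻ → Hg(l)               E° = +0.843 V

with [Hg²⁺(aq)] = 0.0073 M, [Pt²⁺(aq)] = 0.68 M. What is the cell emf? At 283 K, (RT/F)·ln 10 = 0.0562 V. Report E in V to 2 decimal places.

+0.41 V

Since E°(Pt²⁺/Pt) > E°(Hg²⁺/Hg), Pt²⁺/Pt serves as the cathode.
E°cell = E°cat − E°an = +1.193 − (+0.843) = +0.350 V; n = 2.
Balancing gives Pt²⁺(aq) + Hg(l) → Pt(s) + Hg²⁺(aq); hence Q = [Hg²⁺(aq)] / [Pt²⁺(aq)] = 0.0107 (log Q = −1.969).
Applying E = E° − (RT ln10/nF)·log Q gives +0.350 − (0.0562/2)(−1.969) = +0.41 V.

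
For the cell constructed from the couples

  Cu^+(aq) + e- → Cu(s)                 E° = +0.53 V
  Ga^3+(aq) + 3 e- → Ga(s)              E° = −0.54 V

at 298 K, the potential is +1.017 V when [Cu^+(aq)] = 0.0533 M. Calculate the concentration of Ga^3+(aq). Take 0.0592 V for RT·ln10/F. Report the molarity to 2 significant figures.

The Cu⁺/Cu couple has the larger reduction potential, so it is the cathode: E°cell = +0.53 − (−0.54) = +1.07 V and n = 3.
Rearranging E = E° − (0.0592/n)·log Q gives log Q = 3(+1.07 − (+1.017))/0.0592 = 2.686.
For 3 Cu^+(aq) + Ga(s) → 3 Cu(s) + Ga^3+(aq), the reaction quotient is Q = [Ga^3+(aq)] / [Cu^+(aq)]^3.
Substituting the known concentrations and solving, log [Ga^3+(aq)] = −1.134 and [Ga^3+(aq)] = 0.073 M.

0.073 M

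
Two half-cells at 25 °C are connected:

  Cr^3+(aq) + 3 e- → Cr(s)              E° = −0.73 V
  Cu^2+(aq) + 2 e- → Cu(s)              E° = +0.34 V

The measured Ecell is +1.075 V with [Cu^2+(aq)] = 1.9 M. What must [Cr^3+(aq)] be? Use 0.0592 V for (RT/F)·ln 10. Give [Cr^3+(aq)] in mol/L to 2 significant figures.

Cu²⁺/Cu is the cathode (higher E°); E°cell = +0.34 − (−0.73) = +1.07 V with n = 6.
Since E = E° − (0.0592/n)·log Q, log Q = n(E° − E)/0.0592 = −0.507.
For 3 Cu^2+(aq) + 2 Cr(s) → 3 Cu(s) + 2 Cr^3+(aq), the reaction quotient is Q = [Cr^3+(aq)]^2 / [Cu^2+(aq)]^3.
Isolating [Cr^3+(aq)] in Q = 10^{−0.507} yields log [Cr^3+(aq)] = 0.165, i.e. 1.5 M.

1.5 M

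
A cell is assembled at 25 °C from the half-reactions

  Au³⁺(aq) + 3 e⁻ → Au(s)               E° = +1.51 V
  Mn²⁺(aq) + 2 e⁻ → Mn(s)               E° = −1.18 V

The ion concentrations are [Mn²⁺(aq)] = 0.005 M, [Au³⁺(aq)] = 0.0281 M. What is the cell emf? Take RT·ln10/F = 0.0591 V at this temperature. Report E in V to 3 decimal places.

Since E°(Au³⁺/Au) > E°(Mn²⁺/Mn), Au³⁺/Au serves as the cathode.
E°cell = E°cat − E°an = +1.51 − (−1.18) = +2.69 V; n = 6.
Balancing gives 2 Au³⁺(aq) + 3 Mn(s) → 2 Au(s) + 3 Mn²⁺(aq); hence Q = [Mn²⁺(aq)]^3 / [Au³⁺(aq)]^2 = 0.000158 (log Q = −3.801).
By the Nernst equation, E = +2.69 − (0.0591/6)·(−3.801) = +2.727 V.

+2.727 V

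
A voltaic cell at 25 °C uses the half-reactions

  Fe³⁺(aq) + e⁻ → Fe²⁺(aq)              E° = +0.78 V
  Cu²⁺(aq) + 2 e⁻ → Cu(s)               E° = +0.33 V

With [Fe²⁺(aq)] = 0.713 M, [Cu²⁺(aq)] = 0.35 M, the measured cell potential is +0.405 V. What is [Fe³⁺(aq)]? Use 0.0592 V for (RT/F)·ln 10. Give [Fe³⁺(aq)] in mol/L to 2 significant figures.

With Fe³⁺/Fe²⁺ at the cathode and Cu²⁺/Cu at the anode, E°cell = +0.78 − (+0.33) = +0.45 V (n = 2).
Rearranging E = E° − (0.0592/n)·log Q gives log Q = 2(+0.45 − (+0.405))/0.0592 = 1.520.
Balancing electrons gives 2 Fe³⁺(aq) + Cu(s) → 2 Fe²⁺(aq) + Cu²⁺(aq); thus Q = ([Fe²⁺(aq)]^2·[Cu²⁺(aq)]) / [Fe³⁺(aq)]^2.
Substituting the known concentrations and solving, log [Fe³⁺(aq)] = −1.135 and [Fe³⁺(aq)] = 0.073 M.

0.073 M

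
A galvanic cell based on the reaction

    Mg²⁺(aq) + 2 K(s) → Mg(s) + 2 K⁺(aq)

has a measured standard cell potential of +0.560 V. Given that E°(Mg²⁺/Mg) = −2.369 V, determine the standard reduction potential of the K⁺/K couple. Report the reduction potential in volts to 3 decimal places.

−2.929 V

In the reaction as written the Mg²⁺/Mg couple is reduced (cathode) and K⁺/K is oxidized (anode), so E°cell = E°(Mg²⁺/Mg) − E°(K⁺/K).
E°(K⁺/K) = E°(cathode) − E°cell = −2.369 − (+0.560) = −2.929 V.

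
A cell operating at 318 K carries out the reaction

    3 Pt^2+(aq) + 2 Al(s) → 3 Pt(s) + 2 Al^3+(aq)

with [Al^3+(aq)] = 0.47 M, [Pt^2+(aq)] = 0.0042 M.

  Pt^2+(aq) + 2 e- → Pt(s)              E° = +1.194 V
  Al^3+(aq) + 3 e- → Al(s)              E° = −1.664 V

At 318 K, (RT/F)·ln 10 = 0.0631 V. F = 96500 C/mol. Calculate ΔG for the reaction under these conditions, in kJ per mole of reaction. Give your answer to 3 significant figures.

−1620 kJ/mol

The standard cell potential is +1.194 − (−1.664) = +2.858 V, with n = 6 electrons in the balanced equation.
Here Q = [Al^3+(aq)]^2 / [Pt^2+(aq)]^3 = 2.98×10^6 (log Q = 6.474), giving E = +2.858 − (0.0631/6)·(6.474) = +2.7899 V.
Finally ΔG = −nFE = −(6)(96500 C/mol)(+2.7899 V) = −1620 kJ/mol.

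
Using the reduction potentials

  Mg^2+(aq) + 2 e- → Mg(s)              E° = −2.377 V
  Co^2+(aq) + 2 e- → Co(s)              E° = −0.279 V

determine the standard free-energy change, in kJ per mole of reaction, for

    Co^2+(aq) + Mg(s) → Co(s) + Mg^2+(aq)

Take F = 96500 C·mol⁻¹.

In the reaction as written Co^2+(aq) is reduced, so the Co²⁺/Co couple is the cathode and Mg²⁺/Mg is the anode.
E°cell = −0.279 − (−2.377) = +2.098 V; balancing electrons gives n = 2.
ΔG° = −nFE°cell = −(2)(96500)(+2.098) J/mol = −405 kJ/mol.

−405 kJ/mol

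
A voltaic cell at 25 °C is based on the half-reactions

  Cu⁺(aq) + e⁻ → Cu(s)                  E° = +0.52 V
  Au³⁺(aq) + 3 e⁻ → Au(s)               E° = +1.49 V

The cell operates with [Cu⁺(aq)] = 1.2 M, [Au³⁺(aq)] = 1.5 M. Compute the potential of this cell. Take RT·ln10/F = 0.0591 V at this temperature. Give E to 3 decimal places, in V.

+0.969 V

The Au³⁺/Au couple has the more positive E°, so it is the cathode; Cu⁺/Cu is the anode.
The standard potential is +1.49 − (+0.52) = +0.97 V and the balanced reaction transfers n = 3 electrons.
The balanced reaction is Au³⁺(aq) + 3 Cu(s) → Au(s) + 3 Cu⁺(aq), so Q = [Cu⁺(aq)]^3 / [Au³⁺(aq)] = 1.15 and log Q = 0.061.
Applying E = E° − (RT ln10/nF)·log Q gives +0.97 − (0.0591/3)(0.061) = +0.969 V.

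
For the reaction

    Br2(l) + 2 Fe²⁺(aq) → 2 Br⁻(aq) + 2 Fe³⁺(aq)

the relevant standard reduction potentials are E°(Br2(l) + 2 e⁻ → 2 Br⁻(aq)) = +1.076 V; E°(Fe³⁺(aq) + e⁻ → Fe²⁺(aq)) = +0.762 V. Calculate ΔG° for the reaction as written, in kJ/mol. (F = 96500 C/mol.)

In the reaction as written Br2(l) is reduced, so the Br₂/Br⁻ couple is the cathode and Fe³⁺/Fe²⁺ is the anode.
E°cell = +1.076 − (+0.762) = +0.314 V; balancing electrons gives n = 2.
ΔG° = −nFE°cell = −(2)(96500)(+0.314) J/mol = −60.6 kJ/mol.

−60.6 kJ/mol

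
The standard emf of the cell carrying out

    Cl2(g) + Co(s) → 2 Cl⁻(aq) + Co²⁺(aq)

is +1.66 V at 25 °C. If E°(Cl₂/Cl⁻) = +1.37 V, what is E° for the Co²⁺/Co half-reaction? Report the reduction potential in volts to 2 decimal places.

In the reaction as written the Cl₂/Cl⁻ couple is reduced (cathode) and Co²⁺/Co is oxidized (anode), so E°cell = E°(Cl₂/Cl⁻) − E°(Co²⁺/Co).
E°(Co²⁺/Co) = E°(cathode) − E°cell = +1.37 − (+1.66) = −0.29 V.

−0.29 V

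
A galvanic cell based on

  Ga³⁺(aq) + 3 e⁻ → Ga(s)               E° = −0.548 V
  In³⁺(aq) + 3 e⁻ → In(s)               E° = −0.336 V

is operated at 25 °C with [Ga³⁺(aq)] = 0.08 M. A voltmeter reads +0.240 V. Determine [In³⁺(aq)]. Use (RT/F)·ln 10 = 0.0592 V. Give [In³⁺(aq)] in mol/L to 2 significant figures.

2.1 M

In³⁺/In is the cathode (higher E°); E°cell = −0.336 − (−0.548) = +0.212 V with n = 3.
From the Nernst equation, log Q = n(E° − E)/0.0592 = 3·(+0.212 − (+0.240))/0.0592 = −1.419.
Balancing electrons gives In³⁺(aq) + Ga(s) → In(s) + Ga³⁺(aq); thus Q = [Ga³⁺(aq)] / [In³⁺(aq)].
Substituting the known concentrations and solving, log [In³⁺(aq)] = 0.322 and [In³⁺(aq)] = 2.1 M.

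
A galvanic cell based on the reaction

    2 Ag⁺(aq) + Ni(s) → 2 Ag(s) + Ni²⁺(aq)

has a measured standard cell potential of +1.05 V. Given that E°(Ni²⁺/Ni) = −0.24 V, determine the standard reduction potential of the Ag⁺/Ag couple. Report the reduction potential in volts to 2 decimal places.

In the reaction as written the Ag⁺/Ag couple is reduced (cathode) and Ni²⁺/Ni is oxidized (anode), so E°cell = E°(Ag⁺/Ag) − E°(Ni²⁺/Ni).
E°(Ag⁺/Ag) = E°cell + E°(anode) = +1.05 + (−0.24) = +0.81 V.

+0.81 V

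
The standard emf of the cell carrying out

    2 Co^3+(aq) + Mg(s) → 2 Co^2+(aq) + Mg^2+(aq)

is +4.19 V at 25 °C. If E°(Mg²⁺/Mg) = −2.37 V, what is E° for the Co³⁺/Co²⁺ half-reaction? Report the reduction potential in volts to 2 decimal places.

In the reaction as written the Co³⁺/Co²⁺ couple is reduced (cathode) and Mg²⁺/Mg is oxidized (anode), so E°cell = E°(Co³⁺/Co²⁺) − E°(Mg²⁺/Mg).
E°(Co³⁺/Co²⁺) = E°cell + E°(anode) = +4.19 + (−2.37) = +1.82 V.

+1.82 V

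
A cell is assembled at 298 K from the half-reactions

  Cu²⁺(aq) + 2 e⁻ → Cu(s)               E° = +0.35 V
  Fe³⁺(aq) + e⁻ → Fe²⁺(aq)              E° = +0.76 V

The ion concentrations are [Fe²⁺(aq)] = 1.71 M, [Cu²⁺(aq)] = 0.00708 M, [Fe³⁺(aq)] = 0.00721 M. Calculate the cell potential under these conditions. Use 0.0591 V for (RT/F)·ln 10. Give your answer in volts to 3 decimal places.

+0.333 V

The Fe³⁺/Fe²⁺ couple has the more positive E°, so it is the cathode; Cu²⁺/Cu is the anode.
The standard potential is +0.76 − (+0.35) = +0.41 V and the balanced reaction transfers n = 2 electrons.
For the overall reaction 2 Fe³⁺(aq) + Cu(s) → 2 Fe²⁺(aq) + Cu²⁺(aq), Q = ([Fe²⁺(aq)]^2·[Cu²⁺(aq)]) / [Fe³⁺(aq)]^2 = 398, giving log Q = 2.600.
Applying E = E° − (RT ln10/nF)·log Q gives +0.41 − (0.0591/2)(2.600) = +0.333 V.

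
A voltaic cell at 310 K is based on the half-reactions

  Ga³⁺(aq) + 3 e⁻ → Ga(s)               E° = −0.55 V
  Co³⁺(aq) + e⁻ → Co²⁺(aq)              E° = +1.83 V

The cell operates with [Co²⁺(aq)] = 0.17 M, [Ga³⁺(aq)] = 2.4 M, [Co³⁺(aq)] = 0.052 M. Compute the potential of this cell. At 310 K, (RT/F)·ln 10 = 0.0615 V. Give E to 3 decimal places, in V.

Since E°(Co³⁺/Co²⁺) > E°(Ga³⁺/Ga), Co³⁺/Co²⁺ serves as the cathode.
The standard potential is +1.83 − (−0.55) = +2.38 V and the balanced reaction transfers n = 3 electrons.
Balancing gives 3 Co³⁺(aq) + Ga(s) → 3 Co²⁺(aq) + Ga³⁺(aq); hence Q = ([Co²⁺(aq)]^3·[Ga³⁺(aq)]) / [Co³⁺(aq)]^3 = 83.9 (log Q = 1.924).
By the Nernst equation, E = +2.38 − (0.0615/3)·(1.924) = +2.341 V.

+2.341 V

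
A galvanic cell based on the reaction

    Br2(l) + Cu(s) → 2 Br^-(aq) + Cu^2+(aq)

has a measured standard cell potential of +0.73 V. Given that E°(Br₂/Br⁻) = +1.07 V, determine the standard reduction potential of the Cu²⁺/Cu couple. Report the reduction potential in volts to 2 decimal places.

+0.34 V

In the reaction as written the Br₂/Br⁻ couple is reduced (cathode) and Cu²⁺/Cu is oxidized (anode), so E°cell = E°(Br₂/Br⁻) − E°(Cu²⁺/Cu).
E°(Cu²⁺/Cu) = E°(cathode) − E°cell = +1.07 − (+0.73) = +0.34 V.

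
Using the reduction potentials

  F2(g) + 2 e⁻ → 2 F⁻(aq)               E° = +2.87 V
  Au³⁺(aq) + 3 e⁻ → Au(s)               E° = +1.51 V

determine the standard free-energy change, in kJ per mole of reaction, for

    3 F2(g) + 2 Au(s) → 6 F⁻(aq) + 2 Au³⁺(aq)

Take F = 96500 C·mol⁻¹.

In the reaction as written F2(g) is reduced, so the F₂/F⁻ couple is the cathode and Au³⁺/Au is the anode.
E°cell = +2.87 − (+1.51) = +1.36 V; balancing electrons gives n = 6.
ΔG° = −nFE°cell = −(6)(96500)(+1.36) J/mol = −787 kJ/mol.

−787 kJ/mol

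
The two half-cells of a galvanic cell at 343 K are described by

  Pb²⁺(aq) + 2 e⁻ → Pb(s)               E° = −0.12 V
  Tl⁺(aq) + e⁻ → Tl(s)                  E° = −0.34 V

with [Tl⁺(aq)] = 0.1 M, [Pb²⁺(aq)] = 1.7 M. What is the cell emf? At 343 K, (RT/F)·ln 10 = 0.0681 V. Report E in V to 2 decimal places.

Since E°(Pb²⁺/Pb) > E°(Tl⁺/Tl), Pb²⁺/Pb serves as the cathode.
E°cell = E°cat − E°an = −0.12 − (−0.34) = +0.22 V; n = 2.
The balanced reaction is Pb²⁺(aq) + 2 Tl(s) → Pb(s) + 2 Tl⁺(aq), so Q = [Tl⁺(aq)]^2 / [Pb²⁺(aq)] = 0.00588 and log Q = −2.230.
By the Nernst equation, E = +0.22 − (0.0681/2)·(−2.230) = +0.30 V.

+0.30 V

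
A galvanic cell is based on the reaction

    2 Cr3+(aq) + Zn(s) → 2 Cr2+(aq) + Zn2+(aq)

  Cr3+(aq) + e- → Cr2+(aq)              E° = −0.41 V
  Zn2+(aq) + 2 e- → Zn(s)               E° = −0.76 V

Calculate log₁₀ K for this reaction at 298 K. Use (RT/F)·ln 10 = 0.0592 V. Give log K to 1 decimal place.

The Cr³⁺/Cr²⁺ couple is reduced (cathode); E°cell = −0.41 − (−0.76) = +0.35 V with n = 2.
At equilibrium E = 0, so log K = nE°cell / 0.0592 = (2)(+0.35) / 0.0592 = 11.8.

log K = 11.8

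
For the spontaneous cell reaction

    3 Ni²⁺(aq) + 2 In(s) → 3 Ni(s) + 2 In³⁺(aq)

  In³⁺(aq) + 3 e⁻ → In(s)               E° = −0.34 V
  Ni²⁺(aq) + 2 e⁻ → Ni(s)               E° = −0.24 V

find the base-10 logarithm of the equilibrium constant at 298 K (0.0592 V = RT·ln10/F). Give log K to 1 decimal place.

log K = 10.1

The Ni²⁺/Ni couple is reduced (cathode); E°cell = −0.24 − (−0.34) = +0.10 V with n = 6.
At equilibrium E = 0, so log K = nE°cell / 0.0592 = (6)(+0.10) / 0.0592 = 10.1.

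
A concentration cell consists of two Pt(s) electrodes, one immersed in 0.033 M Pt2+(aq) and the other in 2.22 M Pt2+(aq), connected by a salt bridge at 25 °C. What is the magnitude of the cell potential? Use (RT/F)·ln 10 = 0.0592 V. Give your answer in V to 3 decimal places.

For a concentration cell E°cell = 0, since both electrodes use the same couple.
The compartment with the higher Pt2+(aq) concentration (2.22 M) acts as the cathode; ions are reduced there and produced at the dilute (0.033 M) anode.
With n = 2, Ecell = −(0.0592/2)·log([dilute]/[conc]) = −(0.0592/2)·log(0.033/2.22) = +0.054 V.

0.054 V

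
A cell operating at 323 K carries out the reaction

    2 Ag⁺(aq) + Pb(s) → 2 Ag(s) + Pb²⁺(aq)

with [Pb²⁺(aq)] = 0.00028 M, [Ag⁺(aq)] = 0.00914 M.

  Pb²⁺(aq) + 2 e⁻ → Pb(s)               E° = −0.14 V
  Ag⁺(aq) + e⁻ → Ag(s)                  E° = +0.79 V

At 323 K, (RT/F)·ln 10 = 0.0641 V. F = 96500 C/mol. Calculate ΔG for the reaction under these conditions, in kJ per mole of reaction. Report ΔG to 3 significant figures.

The standard cell potential is +0.79 − (−0.14) = +0.93 V, with n = 2 electrons in the balanced equation.
Here Q = [Pb²⁺(aq)] / [Ag⁺(aq)]^2 = 3.35 (log Q = 0.525), giving E = +0.93 − (0.0641/2)·(0.525) = +0.9132 V.
ΔG = −nFE = −(2)(96500)(+0.9132) J/mol = −176 kJ/mol.

−176 kJ/mol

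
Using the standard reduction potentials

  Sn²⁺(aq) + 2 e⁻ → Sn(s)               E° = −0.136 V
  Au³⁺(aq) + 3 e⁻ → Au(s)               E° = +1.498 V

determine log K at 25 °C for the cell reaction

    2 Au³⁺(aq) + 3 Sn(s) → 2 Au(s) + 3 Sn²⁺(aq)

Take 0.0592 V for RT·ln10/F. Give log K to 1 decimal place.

log K = 165.6

The Au³⁺/Au couple is reduced (cathode); E°cell = +1.498 − (−0.136) = +1.634 V with n = 6.
At equilibrium E = 0, so log K = nE°cell / 0.0592 = (6)(+1.634) / 0.0592 = 165.6.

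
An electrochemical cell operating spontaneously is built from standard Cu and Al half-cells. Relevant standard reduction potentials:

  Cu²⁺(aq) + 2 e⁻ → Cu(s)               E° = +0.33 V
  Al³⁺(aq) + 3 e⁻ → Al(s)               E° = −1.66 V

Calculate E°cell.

+1.99 V

Of the two couples in this cell, the one with the more positive reduction potential is reduced at the cathode: here that is Cu²⁺/Cu (+0.33 V); Al³⁺/Al (−1.66 V) is the anode.
E°cell = E°(cathode) − E°(anode) = +0.33 − (−1.66) = +1.99 V.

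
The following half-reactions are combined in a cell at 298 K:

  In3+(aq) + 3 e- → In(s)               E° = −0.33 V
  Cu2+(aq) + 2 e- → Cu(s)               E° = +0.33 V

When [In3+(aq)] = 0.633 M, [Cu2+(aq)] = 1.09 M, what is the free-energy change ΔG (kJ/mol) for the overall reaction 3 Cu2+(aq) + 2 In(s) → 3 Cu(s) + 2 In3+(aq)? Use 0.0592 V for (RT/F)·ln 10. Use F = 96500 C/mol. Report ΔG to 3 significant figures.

E°cell = +0.33 − (−0.33) = +0.66 V; the balanced reaction transfers n = 6 electrons.
Q = [In3+(aq)]^2 / [Cu2+(aq)]^3 = 0.309, so log Q = −0.509 and E = +0.66 − (0.0592/6)(−0.509) = +0.6650 V.
ΔG = −nFE = −(6)(96500)(+0.6650) J/mol = −385 kJ/mol.

−385 kJ/mol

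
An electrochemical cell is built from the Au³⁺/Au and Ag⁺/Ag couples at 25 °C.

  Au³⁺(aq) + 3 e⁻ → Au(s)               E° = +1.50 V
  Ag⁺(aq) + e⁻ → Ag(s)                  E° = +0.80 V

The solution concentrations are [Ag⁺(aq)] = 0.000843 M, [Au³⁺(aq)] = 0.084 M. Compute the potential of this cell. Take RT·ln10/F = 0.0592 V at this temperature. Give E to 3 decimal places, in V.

Au³⁺/Au is reduced (cathode, E° = +1.50 V) and Ag⁺/Ag is oxidized (anode).
E°cell = E°cat − E°an = +1.50 − (+0.80) = +0.70 V; n = 3.
Balancing gives Au³⁺(aq) + 3 Ag(s) → Au(s) + 3 Ag⁺(aq); hence Q = [Ag⁺(aq)]^3 / [Au³⁺(aq)] = 7.13×10^−9 (log Q = −8.147).
Applying E = E° − (RT ln10/nF)·log Q gives +0.70 − (0.0592/3)(−8.147) = +0.861 V.

+0.861 V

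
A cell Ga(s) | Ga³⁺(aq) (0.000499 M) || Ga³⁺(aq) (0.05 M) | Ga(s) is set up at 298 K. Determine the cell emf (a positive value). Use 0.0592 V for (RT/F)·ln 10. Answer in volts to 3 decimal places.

0.039 V

For a concentration cell E°cell = 0, since both electrodes use the same couple.
The compartment with the higher Ga³⁺(aq) concentration (0.05 M) acts as the cathode; ions are reduced there and produced at the dilute (0.000499 M) anode.
With n = 3, Ecell = −(0.0592/3)·log([dilute]/[conc]) = −(0.0592/3)·log(0.000499/0.05) = +0.039 V.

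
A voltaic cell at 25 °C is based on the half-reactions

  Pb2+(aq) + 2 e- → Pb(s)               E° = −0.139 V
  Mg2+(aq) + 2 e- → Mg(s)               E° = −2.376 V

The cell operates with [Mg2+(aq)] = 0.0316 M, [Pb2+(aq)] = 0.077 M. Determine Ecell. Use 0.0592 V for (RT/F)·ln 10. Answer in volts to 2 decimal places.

+2.25 V

Pb²⁺/Pb is reduced (cathode, E° = −0.139 V) and Mg²⁺/Mg is oxidized (anode).
E°cell = −0.139 − (−2.376) = +2.237 V, with n = 2 electrons transferred.
For the overall reaction Pb2+(aq) + Mg(s) → Pb(s) + Mg2+(aq), Q = [Mg2+(aq)] / [Pb2+(aq)] = 0.41, giving log Q = −0.387.
By the Nernst equation, E = +2.237 − (0.0592/2)·(−0.387) = +2.25 V.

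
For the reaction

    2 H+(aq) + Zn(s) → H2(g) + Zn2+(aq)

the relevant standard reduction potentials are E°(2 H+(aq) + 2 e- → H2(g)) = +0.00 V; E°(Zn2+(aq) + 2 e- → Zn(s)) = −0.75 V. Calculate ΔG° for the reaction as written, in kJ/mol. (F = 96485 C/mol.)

−145 kJ/mol

In the reaction as written H+(aq) is reduced, so the 2H⁺/H₂ couple is the cathode and Zn²⁺/Zn is the anode.
E°cell = +0.00 − (−0.75) = +0.75 V; balancing electrons gives n = 2.
ΔG° = −nFE°cell = −(2)(96485)(+0.75) J/mol = −145 kJ/mol.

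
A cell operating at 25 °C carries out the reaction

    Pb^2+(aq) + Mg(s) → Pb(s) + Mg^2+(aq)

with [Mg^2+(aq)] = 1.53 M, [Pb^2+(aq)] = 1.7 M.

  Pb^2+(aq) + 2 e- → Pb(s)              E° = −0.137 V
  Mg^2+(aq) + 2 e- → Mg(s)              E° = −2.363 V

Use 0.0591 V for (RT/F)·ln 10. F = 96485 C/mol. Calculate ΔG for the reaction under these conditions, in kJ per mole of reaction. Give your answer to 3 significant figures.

With Pb²⁺/Pb reduced at the cathode, E°cell = −0.137 − (−2.363) = +2.226 V and n = 2.
Q = [Mg^2+(aq)] / [Pb^2+(aq)] = 0.9, so log Q = −0.046 and E = +2.226 − (0.0591/2)(−0.046) = +2.2274 V.
ΔG = −nFE = −(2)(96485)(+2.2274) J/mol = −430 kJ/mol.

−430 kJ/mol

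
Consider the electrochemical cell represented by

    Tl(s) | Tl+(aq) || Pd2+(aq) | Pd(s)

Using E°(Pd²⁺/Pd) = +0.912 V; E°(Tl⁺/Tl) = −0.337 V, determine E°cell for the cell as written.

+1.249 V

By convention the left-hand electrode in cell notation is the anode (oxidation) and the right-hand electrode is the cathode (reduction).
E°cell = E°(right) − E°(left) = +0.912 − (−0.337) = +1.249 V.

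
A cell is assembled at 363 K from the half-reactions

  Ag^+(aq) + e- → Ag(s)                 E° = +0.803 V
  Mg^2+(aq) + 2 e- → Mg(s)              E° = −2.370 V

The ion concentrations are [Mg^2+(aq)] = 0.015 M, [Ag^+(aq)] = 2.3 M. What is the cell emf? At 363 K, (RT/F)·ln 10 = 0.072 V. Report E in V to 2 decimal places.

Ag⁺/Ag is reduced (cathode, E° = +0.803 V) and Mg²⁺/Mg is oxidized (anode).
The standard potential is +0.803 − (−2.370) = +3.173 V and the balanced reaction transfers n = 2 electrons.
The balanced reaction is 2 Ag^+(aq) + Mg(s) → 2 Ag(s) + Mg^2+(aq), so Q = [Mg^2+(aq)] / [Ag^+(aq)]^2 = 0.00284 and log Q = −2.547.
Applying E = E° − (RT ln10/nF)·log Q gives +3.173 − (0.072/2)(−2.547) = +3.26 V.

+3.26 V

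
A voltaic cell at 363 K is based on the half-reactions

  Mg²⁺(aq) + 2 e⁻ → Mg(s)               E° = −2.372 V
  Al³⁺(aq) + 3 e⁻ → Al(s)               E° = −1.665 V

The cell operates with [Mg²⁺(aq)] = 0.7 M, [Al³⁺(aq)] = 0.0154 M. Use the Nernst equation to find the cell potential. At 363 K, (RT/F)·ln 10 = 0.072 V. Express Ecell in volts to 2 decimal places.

Al³⁺/Al is reduced (cathode, E° = −1.665 V) and Mg²⁺/Mg is oxidized (anode).
E°cell = −1.665 − (−2.372) = +0.707 V, with n = 6 electrons transferred.
Balancing gives 2 Al³⁺(aq) + 3 Mg(s) → 2 Al(s) + 3 Mg²⁺(aq); hence Q = [Mg²⁺(aq)]^3 / [Al³⁺(aq)]^2 = 1.45×10^3 (log Q = 3.160).
Applying E = E° − (RT ln10/nF)·log Q gives +0.707 − (0.072/6)(3.160) = +0.67 V.

+0.67 V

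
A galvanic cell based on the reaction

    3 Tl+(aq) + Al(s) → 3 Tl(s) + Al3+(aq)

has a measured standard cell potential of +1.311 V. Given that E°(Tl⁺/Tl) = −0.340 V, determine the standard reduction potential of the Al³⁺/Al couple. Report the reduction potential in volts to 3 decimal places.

In the reaction as written the Tl⁺/Tl couple is reduced (cathode) and Al³⁺/Al is oxidized (anode), so E°cell = E°(Tl⁺/Tl) − E°(Al³⁺/Al).
E°(Al³⁺/Al) = E°(cathode) − E°cell = −0.340 − (+1.311) = −1.651 V.

−1.651 V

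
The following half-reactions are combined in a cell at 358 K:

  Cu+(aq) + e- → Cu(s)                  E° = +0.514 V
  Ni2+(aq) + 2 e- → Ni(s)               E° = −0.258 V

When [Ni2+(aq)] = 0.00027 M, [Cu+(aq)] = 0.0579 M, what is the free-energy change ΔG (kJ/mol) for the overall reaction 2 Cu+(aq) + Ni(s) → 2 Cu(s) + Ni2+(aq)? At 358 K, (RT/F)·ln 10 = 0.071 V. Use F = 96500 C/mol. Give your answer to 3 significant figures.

−156 kJ/mol

With Cu⁺/Cu reduced at the cathode, E°cell = +0.514 − (−0.258) = +0.772 V and n = 2.
Q = [Ni2+(aq)] / [Cu+(aq)]^2 = 0.0805, so log Q = −1.094 and E = +0.772 − (0.071/2)(−1.094) = +0.8108 V.
Then ΔG = −nFE = −2 × 96500 × +0.8108 J/mol = −156 kJ/mol.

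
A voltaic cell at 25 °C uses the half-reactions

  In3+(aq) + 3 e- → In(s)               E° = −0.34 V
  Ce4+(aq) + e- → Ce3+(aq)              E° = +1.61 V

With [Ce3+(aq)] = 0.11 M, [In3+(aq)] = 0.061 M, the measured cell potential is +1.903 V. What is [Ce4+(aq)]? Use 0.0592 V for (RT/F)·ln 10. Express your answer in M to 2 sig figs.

The Ce⁴⁺/Ce³⁺ couple has the larger reduction potential, so it is the cathode: E°cell = +1.61 − (−0.34) = +1.95 V and n = 3.
Since E = E° − (0.0592/n)·log Q, log Q = n(E° − E)/0.0592 = 2.382.
For 3 Ce4+(aq) + In(s) → 3 Ce3+(aq) + In3+(aq), the reaction quotient is Q = ([Ce3+(aq)]^3·[In3+(aq)]) / [Ce4+(aq)]^3.
Solving for the unknown gives log [Ce4+(aq)] = −2.157, so [Ce4+(aq)] ≈ 0.0070 M.

0.0070 M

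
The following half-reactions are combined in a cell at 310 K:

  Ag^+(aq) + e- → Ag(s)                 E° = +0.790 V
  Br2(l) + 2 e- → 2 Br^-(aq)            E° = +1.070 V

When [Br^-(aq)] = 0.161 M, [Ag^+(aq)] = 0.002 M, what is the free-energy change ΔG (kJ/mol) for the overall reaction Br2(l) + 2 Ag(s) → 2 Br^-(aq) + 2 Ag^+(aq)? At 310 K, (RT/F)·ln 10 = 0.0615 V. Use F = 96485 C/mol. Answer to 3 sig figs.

−95.5 kJ/mol

The standard cell potential is +1.070 − (+0.790) = +0.280 V, with n = 2 electrons in the balanced equation.
The reaction quotient is [Br^-(aq)]^2·[Ag^+(aq)]^2 = 1.04×10^−7; by Nernst, E = +0.280 − (0.0615/2)(−6.984) = +0.4948 V.
Then ΔG = −nFE = −2 × 96485 × +0.4948 J/mol = −95.5 kJ/mol.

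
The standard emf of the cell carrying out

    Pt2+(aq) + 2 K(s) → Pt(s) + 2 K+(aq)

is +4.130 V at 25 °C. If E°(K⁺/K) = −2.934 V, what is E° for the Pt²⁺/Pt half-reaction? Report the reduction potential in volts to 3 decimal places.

In the reaction as written the Pt²⁺/Pt couple is reduced (cathode) and K⁺/K is oxidized (anode), so E°cell = E°(Pt²⁺/Pt) − E°(K⁺/K).
E°(Pt²⁺/Pt) = E°cell + E°(anode) = +4.130 + (−2.934) = +1.196 V.

+1.196 V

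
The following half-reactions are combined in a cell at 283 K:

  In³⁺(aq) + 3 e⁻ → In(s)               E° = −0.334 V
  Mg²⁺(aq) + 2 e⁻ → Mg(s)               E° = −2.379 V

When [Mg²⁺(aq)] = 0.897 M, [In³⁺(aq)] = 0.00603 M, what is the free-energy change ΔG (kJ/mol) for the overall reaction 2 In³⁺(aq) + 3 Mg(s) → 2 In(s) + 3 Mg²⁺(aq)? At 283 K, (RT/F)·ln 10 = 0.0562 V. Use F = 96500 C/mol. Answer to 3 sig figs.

−1160 kJ/mol

With In³⁺/In reduced at the cathode, E°cell = −0.334 − (−2.379) = +2.045 V and n = 6.
Q = [Mg²⁺(aq)]^3 / [In³⁺(aq)]^2 = 1.98×10^4, so log Q = 4.298 and E = +2.045 − (0.0562/6)(4.298) = +2.0047 V.
Finally ΔG = −nFE = −(6)(96500 C/mol)(+2.0047 V) = −1160 kJ/mol.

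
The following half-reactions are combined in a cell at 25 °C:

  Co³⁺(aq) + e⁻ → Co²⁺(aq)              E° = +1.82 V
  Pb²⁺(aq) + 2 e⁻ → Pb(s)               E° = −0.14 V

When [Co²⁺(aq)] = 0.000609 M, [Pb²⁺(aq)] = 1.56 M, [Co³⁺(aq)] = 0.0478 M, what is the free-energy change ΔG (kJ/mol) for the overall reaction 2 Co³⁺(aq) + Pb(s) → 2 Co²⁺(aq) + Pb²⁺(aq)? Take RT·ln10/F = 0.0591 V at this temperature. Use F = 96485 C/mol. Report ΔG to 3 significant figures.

With Co³⁺/Co²⁺ reduced at the cathode, E°cell = +1.82 − (−0.14) = +1.96 V and n = 2.
Q = ([Co²⁺(aq)]^2·[Pb²⁺(aq)]) / [Co³⁺(aq)]^2 = 0.000253, so log Q = −3.596 and E = +1.96 − (0.0591/2)(−3.596) = +2.0663 V.
Then ΔG = −nFE = −2 × 96485 × +2.0663 J/mol = −399 kJ/mol.

−399 kJ/mol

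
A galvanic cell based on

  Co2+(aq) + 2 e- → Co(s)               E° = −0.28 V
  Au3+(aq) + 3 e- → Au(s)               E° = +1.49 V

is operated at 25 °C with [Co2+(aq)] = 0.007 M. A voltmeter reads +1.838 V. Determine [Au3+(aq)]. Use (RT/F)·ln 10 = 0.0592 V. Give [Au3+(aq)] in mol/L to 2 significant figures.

1.6 M

With Au³⁺/Au at the cathode and Co²⁺/Co at the anode, E°cell = +1.49 − (−0.28) = +1.77 V (n = 6).
Since E = E° − (0.0592/n)·log Q, log Q = n(E° − E)/0.0592 = −6.892.
Balancing electrons gives 2 Au3+(aq) + 3 Co(s) → 2 Au(s) + 3 Co2+(aq); thus Q = [Co2+(aq)]^3 / [Au3+(aq)]^2.
Substituting the known concentrations and solving, log [Au3+(aq)] = 0.214 and [Au3+(aq)] = 1.6 M.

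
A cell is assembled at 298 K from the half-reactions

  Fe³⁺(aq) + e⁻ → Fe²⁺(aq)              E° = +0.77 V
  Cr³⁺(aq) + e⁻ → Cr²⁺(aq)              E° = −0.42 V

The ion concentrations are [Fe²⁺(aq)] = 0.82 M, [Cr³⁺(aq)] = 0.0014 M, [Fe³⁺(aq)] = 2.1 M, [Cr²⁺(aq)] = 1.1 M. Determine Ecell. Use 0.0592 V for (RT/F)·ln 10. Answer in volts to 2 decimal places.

+1.39 V

The Fe³⁺/Fe²⁺ couple has the more positive E°, so it is the cathode; Cr³⁺/Cr²⁺ is the anode.
E°cell = E°cat − E°an = +0.77 − (−0.42) = +1.19 V; n = 1.
The balanced reaction is Fe³⁺(aq) + Cr²⁺(aq) → Fe²⁺(aq) + Cr³⁺(aq), so Q = ([Fe²⁺(aq)]·[Cr³⁺(aq)]) / ([Fe³⁺(aq)]·[Cr²⁺(aq)]) = 0.000497 and log Q = −3.304.
By the Nernst equation, E = +1.19 − (0.0592/1)·(−3.304) = +1.39 V.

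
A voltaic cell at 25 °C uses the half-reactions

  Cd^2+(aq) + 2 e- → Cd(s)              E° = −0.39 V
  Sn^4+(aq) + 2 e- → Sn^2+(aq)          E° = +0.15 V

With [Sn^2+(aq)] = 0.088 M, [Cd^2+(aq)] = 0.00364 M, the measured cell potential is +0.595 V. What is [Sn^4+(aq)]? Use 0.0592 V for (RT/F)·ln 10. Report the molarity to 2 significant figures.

0.023 M

The Sn⁴⁺/Sn²⁺ couple has the larger reduction potential, so it is the cathode: E°cell = +0.15 − (−0.39) = +0.54 V and n = 2.
From the Nernst equation, log Q = n(E° − E)/0.0592 = 2·(+0.54 − (+0.595))/0.0592 = −1.858.
Balancing electrons gives Sn^4+(aq) + Cd(s) → Sn^2+(aq) + Cd^2+(aq); thus Q = ([Sn^2+(aq)]·[Cd^2+(aq)]) / [Sn^4+(aq)].
Solving for the unknown gives log [Sn^4+(aq)] = −1.636, so [Sn^4+(aq)] ≈ 0.023 M.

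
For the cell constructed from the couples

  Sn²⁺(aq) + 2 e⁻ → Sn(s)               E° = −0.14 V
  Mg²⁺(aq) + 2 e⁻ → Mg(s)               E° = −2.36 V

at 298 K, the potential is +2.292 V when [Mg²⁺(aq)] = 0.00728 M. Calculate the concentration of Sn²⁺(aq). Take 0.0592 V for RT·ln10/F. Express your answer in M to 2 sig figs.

With Sn²⁺/Sn at the cathode and Mg²⁺/Mg at the anode, E°cell = −0.14 − (−2.36) = +2.22 V (n = 2).
From the Nernst equation, log Q = n(E° − E)/0.0592 = 2·(+2.22 − (+2.292))/0.0592 = −2.432.
For Sn²⁺(aq) + Mg(s) → Sn(s) + Mg²⁺(aq), the reaction quotient is Q = [Mg²⁺(aq)] / [Sn²⁺(aq)].
Substituting the known concentrations and solving, log [Sn²⁺(aq)] = 0.294 and [Sn²⁺(aq)] = 2.0 M.

2.0 M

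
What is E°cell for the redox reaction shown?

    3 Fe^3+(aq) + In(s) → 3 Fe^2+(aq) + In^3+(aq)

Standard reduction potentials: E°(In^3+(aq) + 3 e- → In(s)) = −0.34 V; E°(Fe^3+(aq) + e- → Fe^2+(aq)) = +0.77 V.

+1.11 V

In the reaction as written, Fe^3+(aq) is reduced (cathode) and In^3+(aq) is produced by oxidation at the anode.
E°cell = E°(cathode) − E°(anode) = +0.77 − (−0.34) = +1.11 V.
The positive value indicates the reaction is spontaneous as written.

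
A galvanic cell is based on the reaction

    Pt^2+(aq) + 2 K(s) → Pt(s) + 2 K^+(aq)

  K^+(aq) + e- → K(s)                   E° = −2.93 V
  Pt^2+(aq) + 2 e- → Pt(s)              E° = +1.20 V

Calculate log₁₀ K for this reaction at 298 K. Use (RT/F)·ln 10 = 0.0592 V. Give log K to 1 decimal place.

The Pt²⁺/Pt couple is reduced (cathode); E°cell = +1.20 − (−2.93) = +4.13 V with n = 2.
At equilibrium E = 0, so log K = nE°cell / 0.0592 = (2)(+4.13) / 0.0592 = 139.5.

log K = 139.5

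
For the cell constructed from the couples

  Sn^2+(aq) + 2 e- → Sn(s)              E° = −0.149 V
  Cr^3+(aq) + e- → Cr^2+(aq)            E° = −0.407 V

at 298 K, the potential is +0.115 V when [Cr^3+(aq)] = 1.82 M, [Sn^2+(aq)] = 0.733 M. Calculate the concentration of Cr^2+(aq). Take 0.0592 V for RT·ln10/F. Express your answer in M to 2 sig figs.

0.0082 M

With Sn²⁺/Sn at the cathode and Cr³⁺/Cr²⁺ at the anode, E°cell = −0.149 − (−0.407) = +0.258 V (n = 2).
From the Nernst equation, log Q = n(E° − E)/0.0592 = 2·(+0.258 − (+0.115))/0.0592 = 4.831.
The balanced reaction is Sn^2+(aq) + 2 Cr^2+(aq) → Sn(s) + 2 Cr^3+(aq), so Q = [Cr^3+(aq)]^2 / ([Sn^2+(aq)]·[Cr^2+(aq)]^2).
Isolating [Cr^2+(aq)] in Q = 10^{4.831} yields log [Cr^2+(aq)] = −2.088, i.e. 0.0082 M.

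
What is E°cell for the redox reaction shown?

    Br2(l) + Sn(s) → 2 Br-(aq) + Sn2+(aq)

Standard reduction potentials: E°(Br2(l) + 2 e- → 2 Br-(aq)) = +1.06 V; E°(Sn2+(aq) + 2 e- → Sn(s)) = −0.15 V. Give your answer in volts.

Br2(l) gains electrons, so the Br₂/Br⁻ couple is the cathode; the Sn²⁺/Sn couple is the anode.
E°cell = E°(cathode) − E°(anode) = +1.06 − (−0.15) = +1.21 V.
The positive value indicates the reaction is spontaneous as written.

+1.21 V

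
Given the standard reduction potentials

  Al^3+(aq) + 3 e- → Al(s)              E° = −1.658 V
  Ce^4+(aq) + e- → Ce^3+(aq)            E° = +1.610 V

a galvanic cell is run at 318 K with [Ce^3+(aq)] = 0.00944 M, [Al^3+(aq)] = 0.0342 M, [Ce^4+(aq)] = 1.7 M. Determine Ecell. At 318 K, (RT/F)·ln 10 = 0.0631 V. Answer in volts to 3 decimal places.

Ce⁴⁺/Ce³⁺ is reduced (cathode, E° = +1.610 V) and Al³⁺/Al is oxidized (anode).
The standard potential is +1.610 − (−1.658) = +3.268 V and the balanced reaction transfers n = 3 electrons.
The balanced reaction is 3 Ce^4+(aq) + Al(s) → 3 Ce^3+(aq) + Al^3+(aq), so Q = ([Ce^3+(aq)]^3·[Al^3+(aq)]) / [Ce^4+(aq)]^3 = 5.86×10^−9 and log Q = −8.232.
By the Nernst equation, E = +3.268 − (0.0631/3)·(−8.232) = +3.441 V.

+3.441 V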